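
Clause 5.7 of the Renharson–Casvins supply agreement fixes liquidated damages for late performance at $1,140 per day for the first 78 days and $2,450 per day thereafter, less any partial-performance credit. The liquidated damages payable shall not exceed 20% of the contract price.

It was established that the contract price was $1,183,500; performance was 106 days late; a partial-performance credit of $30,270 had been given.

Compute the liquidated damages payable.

First 78 days: 78 × $1,140 = $88,920
Remaining days: (106 − 78) × $2,450 = $68,600
Accrued per-day damages: $88,920 + $68,600 = $157,520
Less partial-performance credit: $157,520 − $30,270 = $127,250
Cap: 20% of $1,183,500 = $236,700
Cap at $236,700: $127,250 is within the cap, no reduction.

$127,250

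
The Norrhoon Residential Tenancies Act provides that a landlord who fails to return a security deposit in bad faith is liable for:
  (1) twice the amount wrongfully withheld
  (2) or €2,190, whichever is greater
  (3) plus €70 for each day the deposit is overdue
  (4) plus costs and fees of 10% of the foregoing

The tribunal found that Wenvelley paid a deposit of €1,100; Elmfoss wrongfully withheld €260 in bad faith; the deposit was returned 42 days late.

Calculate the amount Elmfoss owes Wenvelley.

Doubled: 2 × €260 = €520
Minimum €2,190: €520 is below the minimum → €2,190
Late-return penalty: 42 × €70 = €2,940
Damages plus late penalty: €2,190 + €2,940 = €5,130
Costs and fees: 10% of €5,130 = €513
Total recovery: €5,130 + €513 = €5,643

€5,643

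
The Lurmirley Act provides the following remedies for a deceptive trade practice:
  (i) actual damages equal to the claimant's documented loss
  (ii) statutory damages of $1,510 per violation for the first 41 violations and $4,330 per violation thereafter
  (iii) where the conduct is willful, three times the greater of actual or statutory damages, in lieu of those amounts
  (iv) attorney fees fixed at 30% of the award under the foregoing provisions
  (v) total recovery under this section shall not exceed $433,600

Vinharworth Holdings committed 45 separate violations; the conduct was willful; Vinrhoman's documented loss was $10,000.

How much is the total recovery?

First 41 violations: 41 × $1,510 = $61,910
Remaining violations: (45 − 41) × $4,330 = $17,320
Statutory damages: $61,910 + $17,320 = $79,230
Greater of actual damages ($10,000) or statutory damages ($79,230): $79,230
Trebled: 3 × $79,230 = $237,690
Attorney fees: 30% of $237,690 = $71,307
Total before cap: $237,690 + $71,307 = $308,997
Cap at $433,600: $308,997 is within the cap, no reduction.

$308,997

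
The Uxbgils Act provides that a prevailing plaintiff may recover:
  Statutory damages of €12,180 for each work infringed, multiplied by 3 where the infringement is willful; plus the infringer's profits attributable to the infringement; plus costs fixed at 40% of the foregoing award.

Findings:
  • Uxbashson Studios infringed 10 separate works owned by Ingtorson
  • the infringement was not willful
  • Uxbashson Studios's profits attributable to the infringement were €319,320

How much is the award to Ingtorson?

€617,568

Statutory damages: 10 × €12,180 = €121,800
Infringement not willful: no ×3 enhancement.
Combined award: €121,800 + €319,320 = €441,120
Costs: 40% of €441,120 = €176,448
Award plus costs: €441,120 + €176,448 = €617,568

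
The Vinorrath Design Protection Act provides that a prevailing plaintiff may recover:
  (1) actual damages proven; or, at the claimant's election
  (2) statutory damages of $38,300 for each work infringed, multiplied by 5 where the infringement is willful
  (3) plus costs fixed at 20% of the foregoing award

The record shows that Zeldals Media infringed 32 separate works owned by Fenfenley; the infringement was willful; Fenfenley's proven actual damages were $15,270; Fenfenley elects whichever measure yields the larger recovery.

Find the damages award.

Statutory damages: 32 × $38,300 = $1,225,600
Multiplied by 5: 5 × $1,225,600 = $6,128,000
Greater of actual damages ($15,270) or enhanced statutory damages ($6,128,000): $6,128,000
Costs: 20% of $6,128,000 = $1,225,600
Award plus costs: $6,128,000 + $1,225,600 = $7,353,600

$7,353,600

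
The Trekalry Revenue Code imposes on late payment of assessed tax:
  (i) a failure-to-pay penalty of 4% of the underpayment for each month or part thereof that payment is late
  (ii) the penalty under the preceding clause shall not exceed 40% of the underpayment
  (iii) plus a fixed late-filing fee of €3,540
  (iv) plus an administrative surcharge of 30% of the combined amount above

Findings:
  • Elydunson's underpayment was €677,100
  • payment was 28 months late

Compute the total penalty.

Accrued rate: 4% × 28 = 112%, capped at 40% → 40%
Failure-to-pay penalty: 40% of €677,100 = €270,840
Penalty before surcharge: €270,840 + €3,540 = €274,380
Administrative surcharge: 30% of €274,380 = €82,314
Total penalty: €274,380 + €82,314 = €356,694

€356,694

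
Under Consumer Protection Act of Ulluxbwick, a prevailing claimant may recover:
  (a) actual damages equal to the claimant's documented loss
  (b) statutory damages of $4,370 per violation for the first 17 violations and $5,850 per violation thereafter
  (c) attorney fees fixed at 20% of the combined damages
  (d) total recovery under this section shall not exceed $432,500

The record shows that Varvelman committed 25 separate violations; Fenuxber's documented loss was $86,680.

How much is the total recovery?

$249,324

First 17 violations: 17 × $4,370 = $74,290
Remaining violations: (25 − 17) × $5,850 = $46,800
Statutory damages: $74,290 + $46,800 = $121,090
Combined damages: $86,680 + $121,090 = $207,770
Attorney fees: 20% of $207,770 = $41,554
Total before cap: $207,770 + $41,554 = $249,324
Cap at $432,500: $249,324 is within the cap, no reduction.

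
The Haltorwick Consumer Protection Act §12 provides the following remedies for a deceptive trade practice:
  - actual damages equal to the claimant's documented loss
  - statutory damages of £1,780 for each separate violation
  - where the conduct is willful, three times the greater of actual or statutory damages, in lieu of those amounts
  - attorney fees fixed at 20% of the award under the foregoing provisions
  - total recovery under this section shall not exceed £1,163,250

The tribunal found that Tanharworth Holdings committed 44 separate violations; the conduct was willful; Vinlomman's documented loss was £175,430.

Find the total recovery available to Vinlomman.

Statutory damages: 44 × £1,780 = £78,320
Greater of actual damages (£175,430) or statutory damages (£78,320): £175,430
Trebled: 3 × £175,430 = £526,290
Attorney fees: 20% of £526,290 = £105,258
Total before cap: £526,290 + £105,258 = £631,548
Cap at £1,163,250: £631,548 is within the cap, no reduction.

Total recovery: £631,548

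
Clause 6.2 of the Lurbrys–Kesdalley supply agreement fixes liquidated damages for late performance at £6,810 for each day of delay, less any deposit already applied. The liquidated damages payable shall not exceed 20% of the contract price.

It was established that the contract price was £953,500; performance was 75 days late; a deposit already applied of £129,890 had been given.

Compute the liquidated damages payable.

£190,700

Per-day damages: 75 × £6,810 = £510,750
Less deposit already applied: £510,750 − £129,890 = £380,860
Cap: 20% of £953,500 = £190,700
Cap at £190,700: £380,860 exceeds the cap → £190,700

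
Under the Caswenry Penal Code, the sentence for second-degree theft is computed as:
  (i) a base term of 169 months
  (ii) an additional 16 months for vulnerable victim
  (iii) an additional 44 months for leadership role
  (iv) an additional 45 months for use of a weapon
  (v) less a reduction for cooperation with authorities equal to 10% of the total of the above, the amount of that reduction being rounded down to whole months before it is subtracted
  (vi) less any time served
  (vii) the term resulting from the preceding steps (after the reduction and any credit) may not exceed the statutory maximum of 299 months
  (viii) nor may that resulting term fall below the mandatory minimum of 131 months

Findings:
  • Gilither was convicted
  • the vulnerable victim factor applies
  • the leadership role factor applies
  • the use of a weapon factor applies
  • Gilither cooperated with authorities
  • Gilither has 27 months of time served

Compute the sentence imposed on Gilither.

Vulnerable victim enhancement: +16 months
Leadership role enhancement: +44 months
Use of a weapon enhancement: +45 months
Adjusted term: 169 months + 16 months + 44 months + 45 months = 274 months
Cooperation with authorities reduction: 10% of 274 months = 27 months (rounded down)
After reduction: 274 − 27 = 247 months
Less time served: 247 months − 27 months = 220 months
Cap at 299 months: 220 months is within the cap, no reduction.
Minimum 131 months: 220 months meets the minimum, no increase.

Sentence: 220 months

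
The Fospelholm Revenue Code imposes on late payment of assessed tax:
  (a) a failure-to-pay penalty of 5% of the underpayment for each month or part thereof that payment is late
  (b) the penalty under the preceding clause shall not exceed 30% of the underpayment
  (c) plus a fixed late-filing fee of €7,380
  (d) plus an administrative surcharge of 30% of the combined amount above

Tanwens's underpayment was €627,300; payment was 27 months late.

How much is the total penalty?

€254,241

Accrued rate: 5% × 27 = 135%, capped at 30% → 30%
Failure-to-pay penalty: 30% of €627,300 = €188,190
Penalty before surcharge: €188,190 + €7,380 = €195,570
Administrative surcharge: 30% of €195,570 = €58,671
Total penalty: €195,570 + €58,671 = €254,241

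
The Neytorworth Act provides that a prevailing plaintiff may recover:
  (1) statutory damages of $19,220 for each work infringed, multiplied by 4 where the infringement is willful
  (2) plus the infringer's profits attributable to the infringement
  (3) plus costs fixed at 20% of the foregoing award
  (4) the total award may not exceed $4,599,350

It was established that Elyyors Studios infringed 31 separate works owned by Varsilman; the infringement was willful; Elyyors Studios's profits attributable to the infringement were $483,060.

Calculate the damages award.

Statutory damages: 31 × $19,220 = $595,820
Multiplied by 4: 4 × $595,820 = $2,383,280
Combined award: $2,383,280 + $483,060 = $2,866,340
Costs: 20% of $2,866,340 = $573,268
Award plus costs: $2,866,340 + $573,268 = $3,439,608
Cap at $4,599,350: $3,439,608 is within the cap, no reduction.

$3,439,608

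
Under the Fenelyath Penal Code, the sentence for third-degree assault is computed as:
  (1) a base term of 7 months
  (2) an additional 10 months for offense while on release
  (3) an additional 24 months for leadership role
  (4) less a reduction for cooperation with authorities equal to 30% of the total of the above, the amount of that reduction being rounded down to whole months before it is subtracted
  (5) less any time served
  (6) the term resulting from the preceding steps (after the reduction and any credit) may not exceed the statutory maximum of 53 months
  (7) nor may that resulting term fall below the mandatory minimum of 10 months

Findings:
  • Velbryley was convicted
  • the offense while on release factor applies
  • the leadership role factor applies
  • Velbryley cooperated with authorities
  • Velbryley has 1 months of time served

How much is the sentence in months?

28 months

Offense while on release enhancement: +10 months
Leadership role enhancement: +24 months
Adjusted term: 7 months + 10 months + 24 months = 41 months
Cooperation with authorities reduction: 30% of 41 months = 12 months (rounded down)
After reduction: 41 − 12 = 29 months
Less time served: 29 months − 1 months = 28 months
Cap at 53 months: 28 months is within the cap, no reduction.
Minimum 10 months: 28 months meets the minimum, no increase.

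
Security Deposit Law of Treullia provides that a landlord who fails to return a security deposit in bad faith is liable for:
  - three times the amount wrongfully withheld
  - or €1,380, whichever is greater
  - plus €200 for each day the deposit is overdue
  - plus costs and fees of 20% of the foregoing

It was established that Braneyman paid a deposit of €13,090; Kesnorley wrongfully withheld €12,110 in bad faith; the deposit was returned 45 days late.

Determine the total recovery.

Recovery: €54,396

Trebled: 3 × €12,110 = €36,330
Minimum €1,380: €36,330 meets the minimum, no increase.
Late-return penalty: 45 × €200 = €9,000
Damages plus late penalty: €36,330 + €9,000 = €45,330
Costs and fees: 20% of €45,330 = €9,066
Total recovery: €45,330 + €9,066 = €54,396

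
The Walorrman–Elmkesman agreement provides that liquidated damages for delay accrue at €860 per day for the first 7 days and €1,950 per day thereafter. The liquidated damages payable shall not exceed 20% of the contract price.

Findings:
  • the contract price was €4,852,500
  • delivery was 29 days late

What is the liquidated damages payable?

€48,920

First 7 days: 7 × €860 = €6,020
Remaining days: (29 − 7) × €1,950 = €42,900
Accrued per-day damages: €6,020 + €42,900 = €48,920
Cap: 20% of €4,852,500 = €970,500
Cap at €970,500: €48,920 is within the cap, no reduction.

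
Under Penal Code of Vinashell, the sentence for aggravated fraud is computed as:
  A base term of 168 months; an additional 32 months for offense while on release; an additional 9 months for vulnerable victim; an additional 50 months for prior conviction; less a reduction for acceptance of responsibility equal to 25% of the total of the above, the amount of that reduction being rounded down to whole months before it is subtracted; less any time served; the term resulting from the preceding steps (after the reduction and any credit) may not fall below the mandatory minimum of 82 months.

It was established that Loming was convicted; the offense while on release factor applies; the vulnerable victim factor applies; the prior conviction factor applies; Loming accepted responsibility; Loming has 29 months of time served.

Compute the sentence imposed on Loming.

Offense while on release enhancement: +32 months
Vulnerable victim enhancement: +9 months
Prior conviction enhancement: +50 months
Adjusted term: 168 months + 32 months + 9 months + 50 months = 259 months
Acceptance of responsibility reduction: 25% of 259 months = 64 months (rounded down)
After reduction: 259 − 64 = 195 months
Less time served: 195 months − 29 months = 166 months
Minimum 82 months: 166 months meets the minimum, no increase.

166 months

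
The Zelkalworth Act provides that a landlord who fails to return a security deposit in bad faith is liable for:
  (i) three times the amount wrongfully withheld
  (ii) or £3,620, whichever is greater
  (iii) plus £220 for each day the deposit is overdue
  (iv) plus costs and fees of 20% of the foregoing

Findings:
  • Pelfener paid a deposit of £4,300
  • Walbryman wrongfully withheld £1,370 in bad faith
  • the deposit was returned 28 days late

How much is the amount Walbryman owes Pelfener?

Trebled: 3 × £1,370 = £4,110
Minimum £3,620: £4,110 meets the minimum, no increase.
Late-return penalty: 28 × £220 = £6,160
Damages plus late penalty: £4,110 + £6,160 = £10,270
Costs and fees: 20% of £10,270 = £2,054
Total recovery: £10,270 + £2,054 = £12,324

Recovery: £12,324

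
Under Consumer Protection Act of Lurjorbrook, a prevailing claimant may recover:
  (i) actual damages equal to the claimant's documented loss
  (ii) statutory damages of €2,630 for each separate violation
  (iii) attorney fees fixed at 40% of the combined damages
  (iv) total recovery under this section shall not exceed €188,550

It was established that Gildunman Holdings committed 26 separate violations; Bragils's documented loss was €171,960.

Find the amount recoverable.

Statutory damages: 26 × €2,630 = €68,380
Combined damages: €171,960 + €68,380 = €240,340
Attorney fees: 40% of €240,340 = €96,136
Total before cap: €240,340 + €96,136 = €336,476
Cap at €188,550: €336,476 exceeds the cap → €188,550

€188,550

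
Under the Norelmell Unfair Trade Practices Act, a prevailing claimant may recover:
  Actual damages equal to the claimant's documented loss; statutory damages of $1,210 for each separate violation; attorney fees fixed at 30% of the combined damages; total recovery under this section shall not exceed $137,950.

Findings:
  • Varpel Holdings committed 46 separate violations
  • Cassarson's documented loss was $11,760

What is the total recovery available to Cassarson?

$87,646

Statutory damages: 46 × $1,210 = $55,660
Combined damages: $11,760 + $55,660 = $67,420
Attorney fees: 30% of $67,420 = $20,226
Total before cap: $67,420 + $20,226 = $87,646
Cap at $137,950: $87,646 is within the cap, no reduction.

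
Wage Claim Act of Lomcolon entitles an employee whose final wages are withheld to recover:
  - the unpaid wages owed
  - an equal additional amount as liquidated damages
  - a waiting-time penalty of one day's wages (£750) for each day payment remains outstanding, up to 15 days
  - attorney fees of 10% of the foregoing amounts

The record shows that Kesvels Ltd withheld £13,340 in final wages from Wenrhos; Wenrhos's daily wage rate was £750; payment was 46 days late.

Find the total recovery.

£41,723

Liquidated damages (equal amount): £13,340
Penalty days: min(46, 15) = 15
Waiting-time penalty: 15 × £750 = £11,250
Subtotal: £13,340 + £13,340 + £11,250 = £37,930
Attorney fees: 10% of £37,930 = £3,793
Total award: £37,930 + £3,793 = £41,723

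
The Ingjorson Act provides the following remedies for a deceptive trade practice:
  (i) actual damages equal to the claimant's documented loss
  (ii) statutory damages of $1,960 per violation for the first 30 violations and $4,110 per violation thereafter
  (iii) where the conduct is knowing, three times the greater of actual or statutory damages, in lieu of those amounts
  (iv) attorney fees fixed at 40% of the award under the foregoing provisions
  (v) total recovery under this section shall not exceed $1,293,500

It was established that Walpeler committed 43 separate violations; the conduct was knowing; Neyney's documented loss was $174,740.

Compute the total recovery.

First 30 violations: 30 × $1,960 = $58,800
Remaining violations: (43 − 30) × $4,110 = $53,430
Statutory damages: $58,800 + $53,430 = $112,230
Greater of actual damages ($174,740) or statutory damages ($112,230): $174,740
Trebled: 3 × $174,740 = $524,220
Attorney fees: 40% of $524,220 = $209,688
Total before cap: $524,220 + $209,688 = $733,908
Cap at $1,293,500: $733,908 is within the cap, no reduction.

$733,908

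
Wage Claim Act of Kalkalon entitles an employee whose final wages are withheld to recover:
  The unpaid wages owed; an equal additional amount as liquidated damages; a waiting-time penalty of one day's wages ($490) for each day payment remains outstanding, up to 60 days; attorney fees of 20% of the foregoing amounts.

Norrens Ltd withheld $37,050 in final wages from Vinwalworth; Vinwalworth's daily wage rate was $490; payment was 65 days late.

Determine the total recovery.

Liquidated damages (equal amount): $37,050
Penalty days: min(65, 60) = 60
Waiting-time penalty: 60 × $490 = $29,400
Subtotal: $37,050 + $37,050 + $29,400 = $103,500
Attorney fees: 20% of $103,500 = $20,700
Total award: $103,500 + $20,700 = $124,200

$124,200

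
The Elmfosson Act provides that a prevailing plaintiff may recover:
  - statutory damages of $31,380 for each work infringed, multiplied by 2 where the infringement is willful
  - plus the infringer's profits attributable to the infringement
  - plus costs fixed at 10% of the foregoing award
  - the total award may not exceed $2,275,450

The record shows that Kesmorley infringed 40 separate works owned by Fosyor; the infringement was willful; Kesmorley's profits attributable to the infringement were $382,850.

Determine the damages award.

Statutory damages: 40 × $31,380 = $1,255,200
Doubled: 2 × $1,255,200 = $2,510,400
Combined award: $2,510,400 + $382,850 = $2,893,250
Costs: 10% of $2,893,250 = $289,325
Award plus costs: $2,893,250 + $289,325 = $3,182,575
Cap at $2,275,450: $3,182,575 exceeds the cap → $2,275,450

$2,275,450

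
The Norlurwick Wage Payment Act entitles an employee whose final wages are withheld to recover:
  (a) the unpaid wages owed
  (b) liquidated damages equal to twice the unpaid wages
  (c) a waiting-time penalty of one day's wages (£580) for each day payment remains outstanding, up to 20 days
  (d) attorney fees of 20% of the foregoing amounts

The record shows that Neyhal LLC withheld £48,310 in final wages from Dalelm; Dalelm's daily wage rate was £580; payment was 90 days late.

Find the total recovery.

£187,836

Doubled: 2 × £48,310 = £96,620
Penalty days: min(90, 20) = 20
Waiting-time penalty: 20 × £580 = £11,600
Subtotal: £48,310 + £96,620 + £11,600 = £156,530
Attorney fees: 20% of £156,530 = £31,306
Total award: £156,530 + £31,306 = £187,836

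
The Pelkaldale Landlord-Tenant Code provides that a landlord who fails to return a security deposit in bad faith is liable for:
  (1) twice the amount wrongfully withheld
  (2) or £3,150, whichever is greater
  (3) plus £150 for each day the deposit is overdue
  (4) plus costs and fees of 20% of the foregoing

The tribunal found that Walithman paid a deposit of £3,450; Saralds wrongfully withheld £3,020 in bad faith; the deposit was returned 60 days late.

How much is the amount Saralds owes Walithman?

Doubled: 2 × £3,020 = £6,040
Minimum £3,150: £6,040 meets the minimum, no increase.
Late-return penalty: 60 × £150 = £9,000
Damages plus late penalty: £6,040 + £9,000 = £15,040
Costs and fees: 20% of £15,040 = £3,008
Total recovery: £15,040 + £3,008 = £18,048

£18,048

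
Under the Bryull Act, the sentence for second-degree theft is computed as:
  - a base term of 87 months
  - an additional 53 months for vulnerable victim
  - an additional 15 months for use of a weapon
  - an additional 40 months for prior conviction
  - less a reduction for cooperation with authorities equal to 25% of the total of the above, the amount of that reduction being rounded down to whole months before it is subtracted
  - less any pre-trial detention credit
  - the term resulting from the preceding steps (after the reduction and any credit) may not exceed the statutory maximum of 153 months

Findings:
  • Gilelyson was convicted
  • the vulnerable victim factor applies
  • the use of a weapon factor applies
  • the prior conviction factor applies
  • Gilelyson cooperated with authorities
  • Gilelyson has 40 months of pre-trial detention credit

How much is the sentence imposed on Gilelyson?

Vulnerable victim enhancement: +53 months
Use of a weapon enhancement: +15 months
Prior conviction enhancement: +40 months
Adjusted term: 87 months + 53 months + 15 months + 40 months = 195 months
Cooperation with authorities reduction: 25% of 195 months = 48 months (rounded down)
After reduction: 195 − 48 = 147 months
Less pre-trial detention credit: 147 months − 40 months = 107 months
Cap at 153 months: 107 months is within the cap, no reduction.

107 months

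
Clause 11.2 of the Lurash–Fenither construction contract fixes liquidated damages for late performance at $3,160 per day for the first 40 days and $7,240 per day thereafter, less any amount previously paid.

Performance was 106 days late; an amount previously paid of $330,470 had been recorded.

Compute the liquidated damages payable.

$273,770

First 40 days: 40 × $3,160 = $126,400
Remaining days: (106 − 40) × $7,240 = $477,840
Accrued per-day damages: $126,400 + $477,840 = $604,240
Less amount previously paid: $604,240 − $330,470 = $273,770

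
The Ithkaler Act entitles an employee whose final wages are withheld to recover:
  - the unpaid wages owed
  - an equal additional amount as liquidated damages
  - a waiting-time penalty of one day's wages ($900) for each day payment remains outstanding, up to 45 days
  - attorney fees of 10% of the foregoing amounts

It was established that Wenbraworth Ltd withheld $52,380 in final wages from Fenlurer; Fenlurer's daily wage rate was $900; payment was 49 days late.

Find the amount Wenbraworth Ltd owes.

Liquidated damages (equal amount): $52,380
Penalty days: min(49, 45) = 45
Waiting-time penalty: 45 × $900 = $40,500
Subtotal: $52,380 + $52,380 + $40,500 = $145,260
Attorney fees: 10% of $145,260 = $14,526
Total award: $145,260 + $14,526 = $159,786

Total award: $159,786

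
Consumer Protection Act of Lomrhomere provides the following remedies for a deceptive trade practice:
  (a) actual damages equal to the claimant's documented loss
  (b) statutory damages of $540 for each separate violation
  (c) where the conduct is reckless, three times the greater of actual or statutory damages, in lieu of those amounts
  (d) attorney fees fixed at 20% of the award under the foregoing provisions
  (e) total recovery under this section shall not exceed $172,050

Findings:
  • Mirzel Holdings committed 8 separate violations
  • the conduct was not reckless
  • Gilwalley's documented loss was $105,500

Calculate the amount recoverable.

$131,784

Statutory damages: 8 × $540 = $4,320
Conduct not reckless: the in-lieu enhancement does not apply.
Actual plus statutory damages: $105,500 + $4,320 = $109,820
Attorney fees: 20% of $109,820 = $21,964
Total before cap: $109,820 + $21,964 = $131,784
Cap at $172,050: $131,784 is within the cap, no reduction.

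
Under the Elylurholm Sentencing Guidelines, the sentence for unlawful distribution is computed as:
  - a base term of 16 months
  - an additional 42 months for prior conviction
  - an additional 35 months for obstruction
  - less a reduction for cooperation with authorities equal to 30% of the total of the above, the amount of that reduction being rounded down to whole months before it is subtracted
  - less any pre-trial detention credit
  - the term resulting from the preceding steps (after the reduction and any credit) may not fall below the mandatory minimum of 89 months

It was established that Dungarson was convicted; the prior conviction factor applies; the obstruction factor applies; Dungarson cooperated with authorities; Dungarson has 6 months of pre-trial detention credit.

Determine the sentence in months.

89 months

Prior conviction enhancement: +42 months
Obstruction enhancement: +35 months
Adjusted term: 16 months + 42 months + 35 months = 93 months
Cooperation with authorities reduction: 30% of 93 months = 27 months (rounded down)
After reduction: 93 − 27 = 66 months
Less pre-trial detention credit: 66 months − 6 months = 60 months
Minimum 89 months: 60 months is below the minimum → 89 months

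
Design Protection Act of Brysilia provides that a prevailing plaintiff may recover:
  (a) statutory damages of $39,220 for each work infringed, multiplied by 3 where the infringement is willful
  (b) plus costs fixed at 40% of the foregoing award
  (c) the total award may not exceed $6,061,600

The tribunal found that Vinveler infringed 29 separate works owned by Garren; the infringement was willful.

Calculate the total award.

Statutory damages: 29 × $39,220 = $1,137,380
Trebled: 3 × $1,137,380 = $3,412,140
Costs: 40% of $3,412,140 = $1,364,856
Award plus costs: $3,412,140 + $1,364,856 = $4,776,996
Cap at $6,061,600: $4,776,996 is within the cap, no reduction.

Award: $4,776,996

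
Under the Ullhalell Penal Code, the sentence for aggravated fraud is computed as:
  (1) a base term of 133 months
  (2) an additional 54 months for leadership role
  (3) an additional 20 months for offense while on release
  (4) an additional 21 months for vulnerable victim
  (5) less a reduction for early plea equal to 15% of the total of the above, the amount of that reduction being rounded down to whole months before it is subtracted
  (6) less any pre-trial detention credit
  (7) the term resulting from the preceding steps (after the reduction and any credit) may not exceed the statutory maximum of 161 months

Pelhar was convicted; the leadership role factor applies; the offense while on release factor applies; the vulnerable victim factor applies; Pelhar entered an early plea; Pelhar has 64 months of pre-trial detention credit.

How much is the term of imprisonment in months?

Leadership role enhancement: +54 months
Offense while on release enhancement: +20 months
Vulnerable victim enhancement: +21 months
Adjusted term: 133 months + 54 months + 20 months + 21 months = 228 months
Early plea reduction: 15% of 228 months = 34 months (rounded down)
After reduction: 228 − 34 = 194 months
Less pre-trial detention credit: 194 months − 64 months = 130 months
Cap at 161 months: 130 months is within the cap, no reduction.

130 months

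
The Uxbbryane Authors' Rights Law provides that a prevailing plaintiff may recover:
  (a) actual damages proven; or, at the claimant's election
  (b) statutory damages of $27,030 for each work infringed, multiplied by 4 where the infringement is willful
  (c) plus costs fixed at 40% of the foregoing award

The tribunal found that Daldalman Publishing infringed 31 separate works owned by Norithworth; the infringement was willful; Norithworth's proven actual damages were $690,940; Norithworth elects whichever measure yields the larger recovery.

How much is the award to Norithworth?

Statutory damages: 31 × $27,030 = $837,930
Multiplied by 4: 4 × $837,930 = $3,351,720
Greater of actual damages ($690,940) or enhanced statutory damages ($3,351,720): $3,351,720
Costs: 40% of $3,351,720 = $1,340,688
Award plus costs: $3,351,720 + $1,340,688 = $4,692,408

$4,692,408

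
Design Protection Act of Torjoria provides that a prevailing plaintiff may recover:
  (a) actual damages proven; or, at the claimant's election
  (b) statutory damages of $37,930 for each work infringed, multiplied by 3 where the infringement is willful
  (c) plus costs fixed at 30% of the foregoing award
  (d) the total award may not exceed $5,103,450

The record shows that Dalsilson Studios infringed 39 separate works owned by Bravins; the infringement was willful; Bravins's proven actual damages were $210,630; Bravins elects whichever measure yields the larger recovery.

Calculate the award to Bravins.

Award: $5,103,450

Statutory damages: 39 × $37,930 = $1,479,270
Trebled: 3 × $1,479,270 = $4,437,810
Greater of actual damages ($210,630) or enhanced statutory damages ($4,437,810): $4,437,810
Costs: 30% of $4,437,810 = $1,331,343
Award plus costs: $4,437,810 + $1,331,343 = $5,769,153
Cap at $5,103,450: $5,769,153 exceeds the cap → $5,103,450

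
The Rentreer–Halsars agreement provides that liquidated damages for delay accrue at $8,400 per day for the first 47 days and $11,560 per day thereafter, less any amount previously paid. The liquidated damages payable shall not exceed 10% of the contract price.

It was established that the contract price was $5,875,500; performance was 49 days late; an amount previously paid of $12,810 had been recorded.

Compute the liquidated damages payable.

First 47 days: 47 × $8,400 = $394,800
Remaining days: (49 − 47) × $11,560 = $23,120
Accrued per-day damages: $394,800 + $23,120 = $417,920
Less amount previously paid: $417,920 − $12,810 = $405,110
Cap: 10% of $5,875,500 = $587,550
Cap at $587,550: $405,110 is within the cap, no reduction.

$405,110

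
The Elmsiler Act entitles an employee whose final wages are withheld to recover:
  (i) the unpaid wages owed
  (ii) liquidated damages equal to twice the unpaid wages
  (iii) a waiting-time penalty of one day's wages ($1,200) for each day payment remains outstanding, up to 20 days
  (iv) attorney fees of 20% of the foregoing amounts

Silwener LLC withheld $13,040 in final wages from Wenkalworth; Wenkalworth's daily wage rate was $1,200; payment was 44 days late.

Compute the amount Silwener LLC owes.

Doubled: 2 × $13,040 = $26,080
Penalty days: min(44, 20) = 20
Waiting-time penalty: 20 × $1,200 = $24,000
Subtotal: $13,040 + $26,080 + $24,000 = $63,120
Attorney fees: 20% of $63,120 = $12,624
Total award: $63,120 + $12,624 = $75,744

$75,744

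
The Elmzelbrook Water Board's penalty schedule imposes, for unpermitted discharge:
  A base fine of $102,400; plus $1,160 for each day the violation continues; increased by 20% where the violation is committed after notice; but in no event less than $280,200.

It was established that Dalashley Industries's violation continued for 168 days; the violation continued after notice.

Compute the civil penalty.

$356,736

Per-day component: 168 × $1,160 = $194,880
Base plus per-day: $102,400 + $194,880 = $297,280
Enhancement: 20% of $297,280 = $59,456
Enhanced fine: $297,280 + $59,456 = $356,736
Minimum $280,200: $356,736 meets the minimum, no increase.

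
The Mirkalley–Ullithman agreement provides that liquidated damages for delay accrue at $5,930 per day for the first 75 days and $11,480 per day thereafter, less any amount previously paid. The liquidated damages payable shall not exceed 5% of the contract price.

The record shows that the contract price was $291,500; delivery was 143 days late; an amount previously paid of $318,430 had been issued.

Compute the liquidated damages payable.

First 75 days: 75 × $5,930 = $444,750
Remaining days: (143 − 75) × $11,480 = $780,640
Accrued per-day damages: $444,750 + $780,640 = $1,225,390
Less amount previously paid: $1,225,390 − $318,430 = $906,960
Cap: 5% of $291,500 = $14,575
Cap at $14,575: $906,960 exceeds the cap → $14,575

$14,575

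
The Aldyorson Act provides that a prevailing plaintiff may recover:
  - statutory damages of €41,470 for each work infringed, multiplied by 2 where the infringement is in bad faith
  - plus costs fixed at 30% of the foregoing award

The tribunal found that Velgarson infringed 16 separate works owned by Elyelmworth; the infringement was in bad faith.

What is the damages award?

€1,725,152

Statutory damages: 16 × €41,470 = €663,520
Doubled: 2 × €663,520 = €1,327,040
Costs: 30% of €1,327,040 = €398,112
Award plus costs: €1,327,040 + €398,112 = €1,725,152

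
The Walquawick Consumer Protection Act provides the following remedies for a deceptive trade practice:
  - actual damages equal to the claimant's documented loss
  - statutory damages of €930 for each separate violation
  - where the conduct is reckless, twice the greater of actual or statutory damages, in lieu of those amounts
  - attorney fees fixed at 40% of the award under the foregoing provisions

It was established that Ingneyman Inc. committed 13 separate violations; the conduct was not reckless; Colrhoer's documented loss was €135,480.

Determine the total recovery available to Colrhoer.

Statutory damages: 13 × €930 = €12,090
Conduct not reckless: the in-lieu enhancement does not apply.
Actual plus statutory damages: €135,480 + €12,090 = €147,570
Attorney fees: 40% of €147,570 = €59,028
Total recovery: €147,570 + €59,028 = €206,598

€206,598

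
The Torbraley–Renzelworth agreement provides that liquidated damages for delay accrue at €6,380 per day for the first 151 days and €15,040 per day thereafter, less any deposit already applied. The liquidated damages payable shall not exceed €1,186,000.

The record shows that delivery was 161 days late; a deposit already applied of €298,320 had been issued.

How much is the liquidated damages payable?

First 151 days: 151 × €6,380 = €963,380
Remaining days: (161 − 151) × €15,040 = €150,400
Accrued per-day damages: €963,380 + €150,400 = €1,113,780
Less deposit already applied: €1,113,780 − €298,320 = €815,460
Cap at €1,186,000: €815,460 is within the cap, no reduction.

€815,460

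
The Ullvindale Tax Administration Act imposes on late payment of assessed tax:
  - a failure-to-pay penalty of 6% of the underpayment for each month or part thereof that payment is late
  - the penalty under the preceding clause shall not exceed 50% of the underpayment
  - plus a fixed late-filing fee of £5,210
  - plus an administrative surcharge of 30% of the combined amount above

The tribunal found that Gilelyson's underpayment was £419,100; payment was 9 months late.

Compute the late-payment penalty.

£279,188

Accrued rate: 6% × 9 = 54%, capped at 50% → 50%
Failure-to-pay penalty: 50% of £419,100 = £209,550
Penalty before surcharge: £209,550 + £5,210 = £214,760
Administrative surcharge: 30% of £214,760 = £64,428
Total penalty: £214,760 + £64,428 = £279,188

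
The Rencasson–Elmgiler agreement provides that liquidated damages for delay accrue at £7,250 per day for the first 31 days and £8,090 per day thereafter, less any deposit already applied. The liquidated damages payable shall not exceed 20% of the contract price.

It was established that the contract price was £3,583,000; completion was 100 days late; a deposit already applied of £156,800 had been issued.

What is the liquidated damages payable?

£626,160

First 31 days: 31 × £7,250 = £224,750
Remaining days: (100 − 31) × £8,090 = £558,210
Accrued per-day damages: £224,750 + £558,210 = £782,960
Less deposit already applied: £782,960 − £156,800 = £626,160
Cap: 20% of £3,583,000 = £716,600
Cap at £716,600: £626,160 is within the cap, no reduction.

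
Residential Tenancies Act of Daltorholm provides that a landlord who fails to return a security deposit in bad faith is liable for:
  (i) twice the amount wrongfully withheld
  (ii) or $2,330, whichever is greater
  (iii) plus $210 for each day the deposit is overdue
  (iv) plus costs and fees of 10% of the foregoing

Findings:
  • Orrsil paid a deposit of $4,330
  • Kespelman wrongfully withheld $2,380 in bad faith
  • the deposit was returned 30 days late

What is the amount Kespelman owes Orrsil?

Doubled: 2 × $2,380 = $4,760
Minimum $2,330: $4,760 meets the minimum, no increase.
Late-return penalty: 30 × $210 = $6,300
Damages plus late penalty: $4,760 + $6,300 = $11,060
Costs and fees: 10% of $11,060 = $1,106
Total recovery: $11,060 + $1,106 = $12,166

Recovery: $12,166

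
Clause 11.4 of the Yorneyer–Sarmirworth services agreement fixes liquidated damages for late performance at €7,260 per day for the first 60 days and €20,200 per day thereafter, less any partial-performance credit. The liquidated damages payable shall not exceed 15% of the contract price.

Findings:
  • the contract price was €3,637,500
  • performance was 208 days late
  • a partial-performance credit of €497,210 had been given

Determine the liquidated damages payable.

€545,625

First 60 days: 60 × €7,260 = €435,600
Remaining days: (208 − 60) × €20,200 = €2,989,600
Accrued per-day damages: €435,600 + €2,989,600 = €3,425,200
Less partial-performance credit: €3,425,200 − €497,210 = €2,927,990
Cap: 15% of €3,637,500 = €545,625
Cap at €545,625: €2,927,990 exceeds the cap → €545,625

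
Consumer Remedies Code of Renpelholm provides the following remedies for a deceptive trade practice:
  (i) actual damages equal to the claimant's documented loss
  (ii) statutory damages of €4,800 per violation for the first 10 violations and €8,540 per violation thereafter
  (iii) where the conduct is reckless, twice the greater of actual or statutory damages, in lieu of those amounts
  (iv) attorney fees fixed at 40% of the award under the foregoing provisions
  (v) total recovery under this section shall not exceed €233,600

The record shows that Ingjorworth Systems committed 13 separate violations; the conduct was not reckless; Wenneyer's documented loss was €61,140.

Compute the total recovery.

First 10 violations: 10 × €4,800 = €48,000
Remaining violations: (13 − 10) × €8,540 = €25,620
Statutory damages: €48,000 + €25,620 = €73,620
Conduct not reckless: the in-lieu enhancement does not apply.
Actual plus statutory damages: €61,140 + €73,620 = €134,760
Attorney fees: 40% of €134,760 = €53,904
Total before cap: €134,760 + €53,904 = €188,664
Cap at €233,600: €188,664 is within the cap, no reduction.

€188,664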